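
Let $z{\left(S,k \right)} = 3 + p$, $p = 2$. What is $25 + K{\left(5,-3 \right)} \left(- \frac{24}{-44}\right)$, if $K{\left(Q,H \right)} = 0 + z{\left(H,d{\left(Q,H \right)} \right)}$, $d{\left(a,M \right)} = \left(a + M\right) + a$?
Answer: $\frac{305}{11} \approx 27.727$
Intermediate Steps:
$d{\left(a,M \right)} = M + 2 a$ ($d{\left(a,M \right)} = \left(M + a\right) + a = M + 2 a$)
$z{\left(S,k \right)} = 5$ ($z{\left(S,k \right)} = 3 + 2 = 5$)
$K{\left(Q,H \right)} = 5$ ($K{\left(Q,H \right)} = 0 + 5 = 5$)
$25 + K{\left(5,-3 \right)} \left(- \frac{24}{-44}\right) = 25 + 5 \left(- \frac{24}{-44}\right) = 25 + 5 \left(\left(-24\right) \left(- \frac{1}{44}\right)\right) = 25 + 5 \cdot \frac{6}{11} = 25 + \frac{30}{11} = \frac{305}{11}$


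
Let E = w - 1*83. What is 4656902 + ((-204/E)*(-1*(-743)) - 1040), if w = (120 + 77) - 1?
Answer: 525960834/113 ≈ 4.6545e+6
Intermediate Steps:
w = 196 (w = 197 - 1 = 196)
E = 113 (E = 196 - 1*83 = 196 - 83 = 113)
4656902 + ((-204/E)*(-1*(-743)) - 1040) = 4656902 + ((-204/113)*(-1*(-743)) - 1040) = 4656902 + (-204*1/113*743 - 1040) = 4656902 + (-204/113*743 - 1040) = 4656902 + (-151572/113 - 1040) = 4656902 - 269092/113 = 525960834/113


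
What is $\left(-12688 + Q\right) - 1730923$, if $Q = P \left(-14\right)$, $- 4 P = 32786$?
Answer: $-1628860$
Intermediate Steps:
$P = - \frac{16393}{2}$ ($P = \left(- \frac{1}{4}\right) 32786 = - \frac{16393}{2} \approx -8196.5$)
$Q = 114751$ ($Q = \left(- \frac{16393}{2}\right) \left(-14\right) = 114751$)
$\left(-12688 + Q\right) - 1730923 = \left(-12688 + 114751\right) - 1730923 = 102063 - 1730923 = -1628860$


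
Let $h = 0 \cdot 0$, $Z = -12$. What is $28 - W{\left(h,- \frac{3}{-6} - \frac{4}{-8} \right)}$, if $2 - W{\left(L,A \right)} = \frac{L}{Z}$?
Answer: $26$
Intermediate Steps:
$h = 0$
$W{\left(L,A \right)} = 2 + \frac{L}{12}$ ($W{\left(L,A \right)} = 2 - \frac{L}{-12} = 2 - L \left(- \frac{1}{12}\right) = 2 - - \frac{L}{12} = 2 + \frac{L}{12}$)
$28 - W{\left(h,- \frac{3}{-6} - \frac{4}{-8} \right)} = 28 - \left(2 + \frac{1}{12} \cdot 0\right) = 28 - \left(2 + 0\right) = 28 - 2 = 26$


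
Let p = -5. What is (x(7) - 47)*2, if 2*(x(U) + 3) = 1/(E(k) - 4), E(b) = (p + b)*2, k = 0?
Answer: -1401/14 ≈ -100.07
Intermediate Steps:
E(b) = -10 + 2*b (E(b) = (-5 + b)*2 = -10 + 2*b)
x(U) = -85/28 (x(U) = -3 + 1/(2*((-10 + 2*0) - 4)) = -3 + 1/(2*((-10 + 0) - 4)) = -3 + 1/(2*(-10 - 4)) = -3 + (½)/(-14) = -3 + (½)*(-1/14) = -3 - 1/28 = -85/28)
(x(7) - 47)*2 = (-85/28 - 47)*2 = -1401/28*2 = -1401/14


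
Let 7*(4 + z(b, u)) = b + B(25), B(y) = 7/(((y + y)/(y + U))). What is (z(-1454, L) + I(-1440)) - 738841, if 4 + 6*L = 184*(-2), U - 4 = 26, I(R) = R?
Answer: -51834413/70 ≈ -7.4049e+5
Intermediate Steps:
U = 30 (U = 4 + 26 = 30)
B(y) = 7*(30 + y)/(2*y) (B(y) = 7/(((y + y)/(y + 30))) = 7/(((2*y)/(30 + y))) = 7/((2*y/(30 + y))) = 7*((30 + y)/(2*y)) = 7*(30 + y)/(2*y))
L = -62 (L = -⅔ + (184*(-2))/6 = -⅔ + (⅙)*(-368) = -⅔ - 184/3 = -62)
z(b, u) = -29/10 + b/7 (z(b, u) = -4 + (b + (7/2 + 105/25))/7 = -4 + (b + (7/2 + 105*(1/25)))/7 = -4 + (b + (7/2 + 21/5))/7 = -4 + (b + 77/10)/7 = -4 + (77/10 + b)/7 = -4 + (11/10 + b/7) = -29/10 + b/7)
(z(-1454, L) + I(-1440)) - 738841 = ((-29/10 + (⅐)*(-1454)) - 1440) - 738841 = ((-29/10 - 1454/7) - 1440) - 738841 = (-14743/70 - 1440) - 738841 = -115543/70 - 738841 = -51834413/70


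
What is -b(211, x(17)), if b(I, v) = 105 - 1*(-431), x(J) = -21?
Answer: -536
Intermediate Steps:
b(I, v) = 536 (b(I, v) = 105 + 431 = 536)
-b(211, x(17)) = -1*536 = -536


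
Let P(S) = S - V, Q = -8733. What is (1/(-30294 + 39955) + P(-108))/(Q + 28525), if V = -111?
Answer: 3623/23901314 ≈ 0.00015158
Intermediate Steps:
P(S) = 111 + S (P(S) = S - 1*(-111) = S + 111 = 111 + S)
(1/(-30294 + 39955) + P(-108))/(Q + 28525) = (1/(-30294 + 39955) + (111 - 108))/(-8733 + 28525) = (1/9661 + 3)/19792 = (1/9661 + 3)*(1/19792) = (28984/9661)*(1/19792) = 3623/23901314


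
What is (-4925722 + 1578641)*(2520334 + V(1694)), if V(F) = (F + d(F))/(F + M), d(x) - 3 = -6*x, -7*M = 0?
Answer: -14290152564586649/1694 ≈ -8.4357e+12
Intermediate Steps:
M = 0 (M = -⅐*0 = 0)
d(x) = 3 - 6*x
V(F) = (3 - 5*F)/F (V(F) = (F + (3 - 6*F))/(F + 0) = (3 - 5*F)/F)
(-4925722 + 1578641)*(2520334 + V(1694)) = (-4925722 + 1578641)*(2520334 + (-5 + 3/1694)) = -3347081*(2520334 + (-5 + 3*(1/1694))) = -3347081*(2520334 + (-5 + 3/1694)) = -3347081*(2520334 - 8467/1694) = -3347081*4269437329/1694 = -14290152564586649/1694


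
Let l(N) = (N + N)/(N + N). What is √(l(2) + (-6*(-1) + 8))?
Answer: √15 ≈ 3.8730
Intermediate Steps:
l(N) = 1 (l(N) = (2*N)/((2*N)) = (2*N)*(1/(2*N)) = 1)
√(l(2) + (-6*(-1) + 8)) = √(1 + (-6*(-1) + 8)) = √(1 + (6 + 8)) = √(1 + 14) = √15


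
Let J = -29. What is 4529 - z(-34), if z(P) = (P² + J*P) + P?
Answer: 2421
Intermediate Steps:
z(P) = P² - 28*P (z(P) = (P² - 29*P) + P = P² - 28*P)
4529 - z(-34) = 4529 - (-34)*(-28 - 34) = 4529 - (-34)*(-62) = 4529 - 1*2108 = 4529 - 2108 = 2421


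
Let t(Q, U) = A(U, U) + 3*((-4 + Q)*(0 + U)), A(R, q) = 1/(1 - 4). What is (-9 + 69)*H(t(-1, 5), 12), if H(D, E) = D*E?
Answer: -54240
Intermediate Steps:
A(R, q) = -⅓ (A(R, q) = 1/(-3) = -⅓)
t(Q, U) = -⅓ + 3*U*(-4 + Q) (t(Q, U) = -⅓ + 3*((-4 + Q)*(0 + U)) = -⅓ + 3*((-4 + Q)*U) = -⅓ + 3*(U*(-4 + Q)) = -⅓ + 3*U*(-4 + Q))
(-9 + 69)*H(t(-1, 5), 12) = (-9 + 69)*((-⅓ - 12*5 + 3*(-1)*5)*12) = 60*((-⅓ - 60 - 15)*12) = 60*(-226/3*12) = 60*(-904) = -54240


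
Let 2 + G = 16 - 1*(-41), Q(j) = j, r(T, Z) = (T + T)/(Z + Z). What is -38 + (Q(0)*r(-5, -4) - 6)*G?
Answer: -368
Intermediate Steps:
r(T, Z) = T/Z (r(T, Z) = (2*T)/((2*Z)) = (2*T)*(1/(2*Z)) = T/Z)
G = 55 (G = -2 + (16 - 1*(-41)) = -2 + (16 + 41) = -2 + 57 = 55)
-38 + (Q(0)*r(-5, -4) - 6)*G = -38 + (0*(-5/(-4)) - 6)*55 = -38 + (0*(-5*(-¼)) - 6)*55 = -38 + (0*(5/4) - 6)*55 = -38 + (0 - 6)*55 = -38 - 6*55 = -38 - 330 = -368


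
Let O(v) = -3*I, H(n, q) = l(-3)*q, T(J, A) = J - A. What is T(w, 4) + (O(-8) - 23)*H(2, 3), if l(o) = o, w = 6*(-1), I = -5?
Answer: 62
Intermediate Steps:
w = -6
H(n, q) = -3*q
O(v) = 15 (O(v) = -3*(-5) = 15)
T(w, 4) + (O(-8) - 23)*H(2, 3) = (-6 - 1*4) + (15 - 23)*(-3*3) = (-6 - 4) - 8*(-9) = -10 + 72 = 62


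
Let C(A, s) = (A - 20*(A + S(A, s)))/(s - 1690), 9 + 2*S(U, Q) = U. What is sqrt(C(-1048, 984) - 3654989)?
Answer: I*sqrt(455449904374)/353 ≈ 1911.8*I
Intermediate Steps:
S(U, Q) = -9/2 + U/2
C(A, s) = (90 - 29*A)/(-1690 + s) (C(A, s) = (A - 20*(A + (-9/2 + A/2)))/(s - 1690) = (A - 20*(-9/2 + 3*A/2))/(-1690 + s) = (A + (90 - 30*A))/(-1690 + s) = (90 - 29*A)/(-1690 + s))
sqrt(C(-1048, 984) - 3654989) = sqrt((90 - 29*(-1048))/(-1690 + 984) - 3654989) = sqrt((90 + 30392)/(-706) - 3654989) = sqrt(-1/706*30482 - 3654989) = sqrt(-15241/353 - 3654989) = sqrt(-1290226358/353) = I*sqrt(455449904374)/353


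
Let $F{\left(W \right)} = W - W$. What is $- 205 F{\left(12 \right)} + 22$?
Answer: $22$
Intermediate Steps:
$F{\left(W \right)} = 0$
$- 205 F{\left(12 \right)} + 22 = \left(-205\right) 0 + 22 = 0 + 22 = 22$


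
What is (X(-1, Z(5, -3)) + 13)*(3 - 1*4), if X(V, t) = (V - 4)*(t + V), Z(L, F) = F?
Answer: -33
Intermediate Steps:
X(V, t) = (-4 + V)*(V + t)
(X(-1, Z(5, -3)) + 13)*(3 - 1*4) = (((-1)² - 4*(-1) - 4*(-3) - 1*(-3)) + 13)*(3 - 1*4) = ((1 + 4 + 12 + 3) + 13)*(3 - 4) = (20 + 13)*(-1) = 33*(-1) = -33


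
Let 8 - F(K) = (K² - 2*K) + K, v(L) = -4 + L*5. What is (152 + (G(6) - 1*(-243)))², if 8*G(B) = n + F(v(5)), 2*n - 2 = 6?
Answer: 118336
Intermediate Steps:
n = 4 (n = 1 + (½)*6 = 1 + 3 = 4)
v(L) = -4 + 5*L
F(K) = 8 + K - K² (F(K) = 8 - ((K² - 2*K) + K) = 8 - (K² - K) = 8 + (K - K²) = 8 + K - K²)
G(B) = -51 (G(B) = (4 + (8 + (-4 + 5*5) - (-4 + 5*5)²))/8 = (4 + (8 + (-4 + 25) - (-4 + 25)²))/8 = (4 + (8 + 21 - 1*21²))/8 = (4 + (8 + 21 - 1*441))/8 = (4 + (8 + 21 - 441))/8 = (4 - 412)/8 = (⅛)*(-408) = -51)
(152 + (G(6) - 1*(-243)))² = (152 + (-51 - 1*(-243)))² = (152 + (-51 + 243))² = (152 + 192)² = 344² = 118336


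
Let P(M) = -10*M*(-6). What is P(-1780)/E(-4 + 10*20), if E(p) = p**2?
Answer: -6675/2401 ≈ -2.7801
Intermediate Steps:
P(M) = 60*M
P(-1780)/E(-4 + 10*20) = (60*(-1780))/((-4 + 10*20)**2) = -106800/(-4 + 200)**2 = -106800/(196**2) = -106800/38416 = -106800*1/38416 = -6675/2401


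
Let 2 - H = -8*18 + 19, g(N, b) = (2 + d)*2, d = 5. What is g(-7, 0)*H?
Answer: 1778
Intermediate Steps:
g(N, b) = 14 (g(N, b) = (2 + 5)*2 = 7*2 = 14)
H = 127 (H = 2 - (-8*18 + 19) = 2 - (-144 + 19) = 2 - 1*(-125) = 2 + 125 = 127)
g(-7, 0)*H = 14*127 = 1778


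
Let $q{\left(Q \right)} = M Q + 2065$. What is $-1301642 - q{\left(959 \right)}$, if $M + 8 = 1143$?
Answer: $-2392172$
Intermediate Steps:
$M = 1135$ ($M = -8 + 1143 = 1135$)
$q{\left(Q \right)} = 2065 + 1135 Q$ ($q{\left(Q \right)} = 1135 Q + 2065 = 2065 + 1135 Q$)
$-1301642 - q{\left(959 \right)} = -1301642 - \left(2065 + 1135 \cdot 959\right) = -1301642 - \left(2065 + 1088465\right) = -1301642 - 1090530 = -2392172$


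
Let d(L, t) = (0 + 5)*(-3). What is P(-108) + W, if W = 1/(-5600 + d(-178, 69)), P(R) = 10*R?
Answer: -6064201/5615 ≈ -1080.0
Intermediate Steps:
d(L, t) = -15 (d(L, t) = 5*(-3) = -15)
W = -1/5615 (W = 1/(-5600 - 15) = 1/(-5615) = -1/5615 ≈ -0.00017809)
P(-108) + W = 10*(-108) - 1/5615 = -1080 - 1/5615 = -6064201/5615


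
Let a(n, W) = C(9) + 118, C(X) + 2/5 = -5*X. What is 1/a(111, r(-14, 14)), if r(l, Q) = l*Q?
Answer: 5/363 ≈ 0.013774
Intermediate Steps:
r(l, Q) = Q*l
C(X) = -⅖ - 5*X
a(n, W) = 363/5 (a(n, W) = (-⅖ - 5*9) + 118 = (-⅖ - 45) + 118 = -227/5 + 118 = 363/5)
1/a(111, r(-14, 14)) = 1/(363/5) = 5/363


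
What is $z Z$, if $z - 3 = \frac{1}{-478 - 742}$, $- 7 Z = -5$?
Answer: $\frac{3659}{1708} \approx 2.1423$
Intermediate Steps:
$Z = \frac{5}{7}$ ($Z = \left(- \frac{1}{7}\right) \left(-5\right) = \frac{5}{7} \approx 0.71429$)
$z = \frac{3659}{1220}$ ($z = 3 + \frac{1}{-478 - 742} = 3 + \frac{1}{-1220} = 3 - \frac{1}{1220} = \frac{3659}{1220} \approx 2.9992$)
$z Z = \frac{3659}{1220} \cdot \frac{5}{7} = \frac{3659}{1708}$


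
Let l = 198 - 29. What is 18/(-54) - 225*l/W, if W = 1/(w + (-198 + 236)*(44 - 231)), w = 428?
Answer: 761792849/3 ≈ 2.5393e+8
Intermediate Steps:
l = 169
W = -1/6678 (W = 1/(428 + (-198 + 236)*(44 - 231)) = 1/(428 + 38*(-187)) = 1/(428 - 7106) = 1/(-6678) = -1/6678 ≈ -0.00014975)
18/(-54) - 225*l/W = 18/(-54) - 225/((-1/6678/169)) = 18*(-1/54) - 225/((-1/6678*1/169)) = -1/3 - 225/(-1/1128582) = -1/3 - 225*(-1128582) = -1/3 + 253930950 = 761792849/3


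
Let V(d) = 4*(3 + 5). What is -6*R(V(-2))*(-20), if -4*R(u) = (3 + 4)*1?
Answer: -210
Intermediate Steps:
V(d) = 32 (V(d) = 4*8 = 32)
R(u) = -7/4 (R(u) = -(3 + 4)/4 = -7/4)
-6*R(V(-2))*(-20) = -6*(-7/4)*(-20) = (21/2)*(-20) = -210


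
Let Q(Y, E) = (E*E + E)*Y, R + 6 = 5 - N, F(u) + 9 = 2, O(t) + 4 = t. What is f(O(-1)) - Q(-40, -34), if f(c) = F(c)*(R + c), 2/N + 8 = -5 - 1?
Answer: 44921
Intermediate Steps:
N = -1/7 (N = 2/(-8 + (-5 - 1)) = 2/(-8 - 6) = 2/(-14) = 2*(-1/14) = -1/7 ≈ -0.14286)
O(t) = -4 + t
F(u) = -7 (F(u) = -9 + 2 = -7)
R = -6/7 (R = -6 + (5 - 1*(-1/7)) = -6 + (5 + 1/7) = -6 + 36/7 = -6/7 ≈ -0.85714)
Q(Y, E) = Y*(E + E**2) (Q(Y, E) = (E**2 + E)*Y = (E + E**2)*Y = Y*(E + E**2))
f(c) = 6 - 7*c (f(c) = -7*(-6/7 + c) = 6 - 7*c)
f(O(-1)) - Q(-40, -34) = (6 - 7*(-4 - 1)) - (-34)*(-40)*(1 - 34) = (6 - 7*(-5)) - (-34)*(-40)*(-33) = (6 + 35) - 1*(-44880) = 41 + 44880 = 44921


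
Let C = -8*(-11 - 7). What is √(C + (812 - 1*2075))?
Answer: I*√1119 ≈ 33.451*I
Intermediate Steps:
C = 144 (C = -8*(-18) = 144)
√(C + (812 - 1*2075)) = √(144 + (812 - 1*2075)) = √(144 + (812 - 2075)) = √(144 - 1263) = √(-1119) = I*√1119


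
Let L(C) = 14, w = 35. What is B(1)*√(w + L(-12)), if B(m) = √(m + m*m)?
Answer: 7*√2 ≈ 9.8995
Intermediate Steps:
B(m) = √(m + m²)
B(1)*√(w + L(-12)) = √(1*(1 + 1))*√(35 + 14) = √(1*2)*√49 = √2*7 = 7*√2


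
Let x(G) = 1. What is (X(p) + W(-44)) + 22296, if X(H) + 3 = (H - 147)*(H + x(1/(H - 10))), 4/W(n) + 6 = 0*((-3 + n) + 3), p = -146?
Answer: 194332/3 ≈ 64777.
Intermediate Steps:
W(n) = -⅔ (W(n) = 4/(-6 + 0*((-3 + n) + 3)) = 4/(-6 + 0*n) = 4/(-6 + 0) = 4/(-6) = 4*(-⅙) = -⅔)
X(H) = -3 + (1 + H)*(-147 + H) (X(H) = -3 + (H - 147)*(H + 1) = -3 + (-147 + H)*(1 + H) = -3 + (1 + H)*(-147 + H))
(X(p) + W(-44)) + 22296 = ((-150 + (-146)² - 146*(-146)) - ⅔) + 22296 = ((-150 + 21316 + 21316) - ⅔) + 22296 = (42482 - ⅔) + 22296 = 127444/3 + 22296 = 194332/3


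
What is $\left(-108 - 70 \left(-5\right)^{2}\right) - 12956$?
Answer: $-14814$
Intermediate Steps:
$\left(-108 - 70 \left(-5\right)^{2}\right) - 12956 = \left(-108 - 1750\right) - 12956 = -1858 - 12956 = -14814$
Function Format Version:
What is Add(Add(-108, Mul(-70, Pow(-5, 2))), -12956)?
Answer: -14814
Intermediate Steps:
Add(Add(-108, Mul(-70, Pow(-5, 2))), -12956) = Add(Add(-108, Mul(-70, 25)), -12956) = Add(Add(-108, -1750), -12956) = Add(-1858, -12956) = -14814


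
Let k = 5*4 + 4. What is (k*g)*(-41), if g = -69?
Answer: 67896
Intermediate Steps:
k = 24 (k = 20 + 4 = 24)
(k*g)*(-41) = (24*(-69))*(-41) = -1656*(-41) = 67896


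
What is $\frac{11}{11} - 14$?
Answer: $-13$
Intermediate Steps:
$\frac{11}{11} - 14 = 11 \cdot \frac{1}{11} - 14 = 1 - 14 = -13$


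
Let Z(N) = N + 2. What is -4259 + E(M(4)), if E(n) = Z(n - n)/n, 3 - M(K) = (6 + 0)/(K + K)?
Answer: -38323/9 ≈ -4258.1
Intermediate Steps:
M(K) = 3 - 3/K (M(K) = 3 - (6 + 0)/(K + K) = 3 - 6/(2*K) = 3 - 6*1/(2*K) = 3 - 3/K)
Z(N) = 2 + N
E(n) = 2/n (E(n) = (2 + (n - n))/n = (2 + 0)/n = 2/n)
-4259 + E(M(4)) = -4259 + 2/(3 - 3/4) = -4259 + 2/(3 - 3*¼) = -4259 + 2/(3 - ¾) = -4259 + 2/(9/4) = -4259 + 2*(4/9) = -4259 + 8/9 = -38323/9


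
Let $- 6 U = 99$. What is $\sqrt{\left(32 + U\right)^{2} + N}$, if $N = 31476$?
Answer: $\frac{\sqrt{126865}}{2} \approx 178.09$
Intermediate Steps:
$U = - \frac{33}{2}$ ($U = \left(- \frac{1}{6}\right) 99 = - \frac{33}{2} \approx -16.5$)
$\sqrt{\left(32 + U\right)^{2} + N} = \sqrt{\left(32 - \frac{33}{2}\right)^{2} + 31476} = \sqrt{\left(\frac{31}{2}\right)^{2} + 31476} = \sqrt{\frac{961}{4} + 31476} = \sqrt{\frac{126865}{4}} = \frac{\sqrt{126865}}{2}$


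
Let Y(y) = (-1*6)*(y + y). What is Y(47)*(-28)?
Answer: 15792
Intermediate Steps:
Y(y) = -12*y
Y(47)*(-28) = -12*47*(-28) = -564*(-28) = 15792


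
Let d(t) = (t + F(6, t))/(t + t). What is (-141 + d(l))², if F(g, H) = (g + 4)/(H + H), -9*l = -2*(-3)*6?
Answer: 20169081/1024 ≈ 19696.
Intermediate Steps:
l = -4 (l = -(-2*(-3))*6/9 = -2*6/3 = -⅑*36 = -4)
F(g, H) = (4 + g)/(2*H) (F(g, H) = (4 + g)/((2*H)) = (4 + g)*(1/(2*H)) = (4 + g)/(2*H))
d(t) = (t + 5/t)/(2*t) (d(t) = (t + (4 + 6)/(2*t))/(t + t) = (t + (½)*10/t)/((2*t)) = (t + 5/t)*(1/(2*t)) = (t + 5/t)/(2*t))
(-141 + d(l))² = (-141 + (½)*(5 + (-4)²)/(-4)²)² = (-141 + (½)*(1/16)*(5 + 16))² = (-141 + (½)*(1/16)*21)² = (-141 + 21/32)² = (-4491/32)² = 20169081/1024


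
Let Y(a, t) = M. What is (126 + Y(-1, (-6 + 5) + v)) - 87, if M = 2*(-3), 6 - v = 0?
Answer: 33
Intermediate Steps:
v = 6 (v = 6 - 1*0 = 6 + 0 = 6)
M = -6
Y(a, t) = -6
(126 + Y(-1, (-6 + 5) + v)) - 87 = (126 - 6) - 87 = 120 - 87 = 33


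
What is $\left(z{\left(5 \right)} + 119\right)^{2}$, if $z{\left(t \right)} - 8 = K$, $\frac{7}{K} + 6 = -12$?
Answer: $\frac{5193841}{324} \approx 16030.0$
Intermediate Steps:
$K = - \frac{7}{18}$ ($K = \frac{7}{-6 - 12} = \frac{7}{-18} = 7 \left(- \frac{1}{18}\right) = - \frac{7}{18} \approx -0.38889$)
$z{\left(t \right)} = \frac{137}{18}$ ($z{\left(t \right)} = 8 - \frac{7}{18} = \frac{137}{18}$)
$\left(z{\left(5 \right)} + 119\right)^{2} = \left(\frac{137}{18} + 119\right)^{2} = \left(\frac{2279}{18}\right)^{2} = \frac{5193841}{324}$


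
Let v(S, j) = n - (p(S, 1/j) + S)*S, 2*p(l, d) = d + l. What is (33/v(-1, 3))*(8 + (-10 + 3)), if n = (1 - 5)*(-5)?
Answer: 99/56 ≈ 1.7679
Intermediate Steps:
p(l, d) = d/2 + l/2 (p(l, d) = (d + l)/2 = d/2 + l/2)
n = 20 (n = -4*(-5) = 20)
v(S, j) = 20 - S*(1/(2*j) + 3*S/2) (v(S, j) = 20 - ((1/(2*j) + S/2) + S)*S = 20 - ((S/2 + 1/(2*j)) + S)*S = 20 - (1/(2*j) + 3*S/2)*S = 20 - S*(1/(2*j) + 3*S/2))
(33/v(-1, 3))*(8 + (-10 + 3)) = (33/(20 - 3/2*(-1)² - ½*(-1)/3))*(8 + (-10 + 3)) = (33/(20 - 3/2*1 - ½*(-1)*⅓))*(8 - 7) = (33/(20 - 3/2 + ⅙))*1 = (33/(56/3))*1 = (33*(3/56))*1 = (99/56)*1 = 99/56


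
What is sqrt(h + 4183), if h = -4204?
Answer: I*sqrt(21) ≈ 4.5826*I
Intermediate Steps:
sqrt(h + 4183) = sqrt(-4204 + 4183) = sqrt(-21) = I*sqrt(21)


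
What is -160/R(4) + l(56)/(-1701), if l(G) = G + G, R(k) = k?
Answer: -9736/243 ≈ -40.066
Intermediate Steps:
l(G) = 2*G
-160/R(4) + l(56)/(-1701) = -160/4 + (2*56)/(-1701) = -160*¼ + 112*(-1/1701) = -40 - 16/243 = -9736/243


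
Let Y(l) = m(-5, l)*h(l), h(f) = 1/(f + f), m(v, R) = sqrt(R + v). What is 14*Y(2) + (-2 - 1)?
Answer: -3 + 7*I*sqrt(3)/2 ≈ -3.0 + 6.0622*I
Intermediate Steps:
h(f) = 1/(2*f)
Y(l) = sqrt(-5 + l)/(2*l) (Y(l) = sqrt(l - 5)*(1/(2*l)) = sqrt(-5 + l)*(1/(2*l)) = sqrt(-5 + l)/(2*l))
14*Y(2) + (-2 - 1) = 14*((1/2)*sqrt(-5 + 2)/2) + (-2 - 1) = 14*((1/2)*(1/2)*sqrt(-3)) - 3 = 14*((1/2)*(1/2)*(I*sqrt(3))) - 3 = 14*(I*sqrt(3)/4) - 3 = 7*I*sqrt(3)/2 - 3 = -3 + 7*I*sqrt(3)/2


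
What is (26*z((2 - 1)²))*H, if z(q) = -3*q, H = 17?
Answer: -1326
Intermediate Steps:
(26*z((2 - 1)²))*H = (26*(-3*(2 - 1)²))*17 = (26*(-3*1²))*17 = (26*(-3*1))*17 = (26*(-3))*17 = -78*17 = -1326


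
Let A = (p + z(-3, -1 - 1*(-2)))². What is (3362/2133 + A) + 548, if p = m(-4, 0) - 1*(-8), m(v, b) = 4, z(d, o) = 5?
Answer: 1788683/2133 ≈ 838.58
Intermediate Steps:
p = 12 (p = 4 - 1*(-8) = 4 + 8 = 12)
A = 289 (A = (12 + 5)² = 17² = 289)
(3362/2133 + A) + 548 = (3362/2133 + 289) + 548 = 619799/2133 + 548 = 1788683/2133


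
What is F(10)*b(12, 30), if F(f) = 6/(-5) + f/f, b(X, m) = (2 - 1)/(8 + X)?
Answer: -1/100 ≈ -0.010000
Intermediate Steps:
b(X, m) = 1/(8 + X)
F(f) = -⅕ (F(f) = 6*(-⅕) + 1 = -6/5 + 1 = -⅕)
F(10)*b(12, 30) = -1/(5*(8 + 12)) = -⅕/20 = -⅕*1/20 = -1/100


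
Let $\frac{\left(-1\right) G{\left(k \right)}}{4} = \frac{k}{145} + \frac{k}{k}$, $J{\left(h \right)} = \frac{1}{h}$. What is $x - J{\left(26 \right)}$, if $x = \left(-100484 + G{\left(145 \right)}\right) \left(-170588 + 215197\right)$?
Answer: $- \frac{116554038329}{26} \approx -4.4829 \cdot 10^{9}$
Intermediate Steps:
$G{\left(k \right)} = -4 - \frac{4 k}{145}$ ($G{\left(k \right)} = - 4 \left(\frac{k}{145} + \frac{k}{k}\right) = - 4 \left(k \frac{1}{145} + 1\right) = - 4 \left(\frac{k}{145} + 1\right) = - 4 \left(1 + \frac{k}{145}\right) = -4 - \frac{4 k}{145}$)
$x = -4482847628$ ($x = \left(-100484 - 8\right) \left(-170588 + 215197\right) = \left(-100484 - 8\right) 44609 = \left(-100492\right) 44609 = -4482847628$)
$x - J{\left(26 \right)} = -4482847628 - \frac{1}{26} = - \frac{116554038329}{26}$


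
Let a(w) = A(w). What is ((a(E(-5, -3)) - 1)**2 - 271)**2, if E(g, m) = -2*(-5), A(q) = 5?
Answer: 65025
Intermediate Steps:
E(g, m) = 10
a(w) = 5
((a(E(-5, -3)) - 1)**2 - 271)**2 = ((5 - 1)**2 - 271)**2 = (4**2 - 271)**2 = (16 - 271)**2 = (-255)**2 = 65025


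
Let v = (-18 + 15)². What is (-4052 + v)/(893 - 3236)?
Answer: 4043/2343 ≈ 1.7256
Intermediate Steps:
v = 9 (v = (-3)² = 9)
(-4052 + v)/(893 - 3236) = (-4052 + 9)/(893 - 3236) = -4043/(-2343) = -4043*(-1/2343) = 4043/2343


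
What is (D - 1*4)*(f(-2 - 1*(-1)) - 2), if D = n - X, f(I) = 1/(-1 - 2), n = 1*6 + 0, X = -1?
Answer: -7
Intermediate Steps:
n = 6 (n = 6 + 0 = 6)
f(I) = -⅓ (f(I) = 1/(-3) = -⅓)
D = 7 (D = 6 - 1*(-1) = 6 + 1 = 7)
(D - 1*4)*(f(-2 - 1*(-1)) - 2) = (7 - 1*4)*(-⅓ - 2) = (7 - 4)*(-7/3) = 3*(-7/3) = -7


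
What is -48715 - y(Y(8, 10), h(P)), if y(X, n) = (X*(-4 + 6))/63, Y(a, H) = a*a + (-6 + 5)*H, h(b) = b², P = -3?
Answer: -341017/7 ≈ -48717.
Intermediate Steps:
Y(a, H) = a² - H
y(X, n) = 2*X/63 (y(X, n) = (X*2)*(1/63) = (2*X)*(1/63) = 2*X/63)
-48715 - y(Y(8, 10), h(P)) = -48715 - 2*(8² - 1*10)/63 = -48715 - 2*(64 - 10)/63 = -48715 - 2*54/63 = -48715 - 1*12/7 = -48715 - 12/7 = -341017/7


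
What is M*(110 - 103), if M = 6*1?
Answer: 42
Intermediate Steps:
M = 6
M*(110 - 103) = 6*(110 - 103) = 6*7 = 42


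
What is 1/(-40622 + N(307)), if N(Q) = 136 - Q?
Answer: -1/40793 ≈ -2.4514e-5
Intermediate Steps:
1/(-40622 + N(307)) = 1/(-40622 + (136 - 1*307)) = 1/(-40622 + (136 - 307)) = 1/(-40622 - 171) = 1/(-40793) = -1/40793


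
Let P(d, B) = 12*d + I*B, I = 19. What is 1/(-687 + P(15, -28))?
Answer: -1/1039 ≈ -0.00096246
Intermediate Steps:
P(d, B) = 12*d + 19*B
1/(-687 + P(15, -28)) = 1/(-687 + (12*15 + 19*(-28))) = 1/(-687 + (180 - 532)) = 1/(-687 - 352) = 1/(-1039) = -1/1039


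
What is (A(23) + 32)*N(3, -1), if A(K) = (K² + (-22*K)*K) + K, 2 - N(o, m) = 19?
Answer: 187918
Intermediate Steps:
N(o, m) = -17 (N(o, m) = 2 - 1*19 = 2 - 19 = -17)
A(K) = K - 21*K² (A(K) = (K² - 22*K²) + K = -21*K² + K = K - 21*K²)
(A(23) + 32)*N(3, -1) = (23*(1 - 21*23) + 32)*(-17) = (23*(1 - 483) + 32)*(-17) = (23*(-482) + 32)*(-17) = (-11086 + 32)*(-17) = -11054*(-17) = 187918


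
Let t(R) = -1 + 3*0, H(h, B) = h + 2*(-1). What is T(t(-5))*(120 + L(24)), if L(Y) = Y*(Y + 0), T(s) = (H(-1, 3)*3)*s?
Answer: 6264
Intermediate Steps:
H(h, B) = -2 + h (H(h, B) = h - 2 = -2 + h)
t(R) = -1 (t(R) = -1 + 0 = -1)
T(s) = -9*s (T(s) = ((-2 - 1)*3)*s = (-3*3)*s = -9*s)
L(Y) = Y**2 (L(Y) = Y*Y = Y**2)
T(t(-5))*(120 + L(24)) = (-9*(-1))*(120 + 24**2) = 9*(120 + 576) = 9*696 = 6264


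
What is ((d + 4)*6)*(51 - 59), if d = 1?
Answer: -240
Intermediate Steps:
((d + 4)*6)*(51 - 59) = ((1 + 4)*6)*(51 - 59) = (5*6)*(-8) = 30*(-8) = -240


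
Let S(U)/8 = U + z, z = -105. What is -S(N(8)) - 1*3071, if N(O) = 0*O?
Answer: -2231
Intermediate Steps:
N(O) = 0
S(U) = -840 + 8*U (S(U) = 8*(U - 105) = 8*(-105 + U) = -840 + 8*U)
-S(N(8)) - 1*3071 = -(-840 + 8*0) - 1*3071 = -(-840 + 0) - 3071 = -1*(-840) - 3071 = 840 - 3071 = -2231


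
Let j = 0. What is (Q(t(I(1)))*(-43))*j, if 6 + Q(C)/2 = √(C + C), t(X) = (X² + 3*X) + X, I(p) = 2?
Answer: 0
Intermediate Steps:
t(X) = X² + 4*X
Q(C) = -12 + 2*√2*√C (Q(C) = -12 + 2*√(C + C) = -12 + 2*√(2*C) = -12 + 2*(√2*√C) = -12 + 2*√2*√C)
(Q(t(I(1)))*(-43))*j = ((-12 + 2*√2*√(2*(4 + 2)))*(-43))*0 = ((-12 + 2*√2*√(2*6))*(-43))*0 = ((-12 + 2*√2*√12)*(-43))*0 = ((-12 + 2*√2*(2*√3))*(-43))*0 = ((-12 + 4*√6)*(-43))*0 = (516 - 172*√6)*0 = 0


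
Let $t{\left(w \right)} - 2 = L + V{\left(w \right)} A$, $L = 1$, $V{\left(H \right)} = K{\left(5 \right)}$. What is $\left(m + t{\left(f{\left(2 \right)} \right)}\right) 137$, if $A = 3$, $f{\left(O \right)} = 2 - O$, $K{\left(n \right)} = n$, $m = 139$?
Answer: $21509$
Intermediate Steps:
$V{\left(H \right)} = 5$
$t{\left(w \right)} = 18$ ($t{\left(w \right)} = 2 + \left(1 + 5 \cdot 3\right) = 2 + \left(1 + 15\right) = 2 + 16 = 18$)
$\left(m + t{\left(f{\left(2 \right)} \right)}\right) 137 = \left(139 + 18\right) 137 = 157 \cdot 137 = 21509$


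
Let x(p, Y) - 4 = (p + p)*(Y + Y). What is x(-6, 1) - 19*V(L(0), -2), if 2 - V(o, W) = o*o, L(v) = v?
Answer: -58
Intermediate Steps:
x(p, Y) = 4 + 4*Y*p (x(p, Y) = 4 + (p + p)*(Y + Y) = 4 + (2*p)*(2*Y) = 4 + 4*Y*p)
V(o, W) = 2 - o**2 (V(o, W) = 2 - o*o = 2 - o**2)
x(-6, 1) - 19*V(L(0), -2) = (4 + 4*1*(-6)) - 19*(2 - 1*0**2) = (4 - 24) - 19*(2 - 1*0) = -20 - 19*(2 + 0) = -20 - 19*2 = -20 - 38 = -58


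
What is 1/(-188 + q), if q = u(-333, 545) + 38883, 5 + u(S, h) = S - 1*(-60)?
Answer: 1/38417 ≈ 2.6030e-5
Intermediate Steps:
u(S, h) = 55 + S (u(S, h) = -5 + (S - 1*(-60)) = -5 + (S + 60) = -5 + (60 + S) = 55 + S)
q = 38605 (q = (55 - 333) + 38883 = -278 + 38883 = 38605)
1/(-188 + q) = 1/(-188 + 38605) = 1/38417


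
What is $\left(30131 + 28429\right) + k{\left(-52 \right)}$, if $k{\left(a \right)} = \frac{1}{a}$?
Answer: $\frac{3045119}{52} \approx 58560.0$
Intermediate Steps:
$\left(30131 + 28429\right) + k{\left(-52 \right)} = \left(30131 + 28429\right) + \frac{1}{-52} = 58560 - \frac{1}{52} = \frac{3045119}{52}$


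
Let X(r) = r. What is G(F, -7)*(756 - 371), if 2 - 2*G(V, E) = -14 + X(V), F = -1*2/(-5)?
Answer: 3003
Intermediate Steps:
F = ⅖ (F = -2*(-⅕) = ⅖ ≈ 0.40000)
G(V, E) = 8 - V/2 (G(V, E) = 1 - (-14 + V)/2 = 1 + (7 - V/2) = 8 - V/2)
G(F, -7)*(756 - 371) = (8 - ½*⅖)*(756 - 371) = (8 - ⅕)*385 = (39/5)*385 = 3003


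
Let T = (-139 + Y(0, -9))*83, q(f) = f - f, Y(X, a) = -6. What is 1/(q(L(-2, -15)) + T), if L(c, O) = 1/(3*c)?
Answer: -1/12035 ≈ -8.3091e-5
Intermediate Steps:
L(c, O) = 1/(3*c)
q(f) = 0
T = -12035 (T = (-139 - 6)*83 = -145*83 = -12035)
1/(q(L(-2, -15)) + T) = 1/(0 - 12035) = 1/(-12035) = -1/12035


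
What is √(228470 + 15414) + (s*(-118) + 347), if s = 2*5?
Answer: -833 + 2*√60971 ≈ -339.15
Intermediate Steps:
s = 10
√(228470 + 15414) + (s*(-118) + 347) = √(228470 + 15414) + (10*(-118) + 347) = √243884 + (-1180 + 347) = 2*√60971 - 833 = -833 + 2*√60971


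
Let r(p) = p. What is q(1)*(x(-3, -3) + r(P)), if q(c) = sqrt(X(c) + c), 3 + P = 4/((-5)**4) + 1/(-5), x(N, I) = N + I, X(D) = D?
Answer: -5746*sqrt(2)/625 ≈ -13.002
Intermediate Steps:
x(N, I) = I + N
P = -1996/625 (P = -3 + (4/((-5)**4) + 1/(-5)) = -3 + (4/625 + 1*(-1/5)) = -3 + (4*(1/625) - 1/5) = -3 + (4/625 - 1/5) = -3 - 121/625 = -1996/625 ≈ -3.1936)
q(c) = sqrt(2)*sqrt(c) (q(c) = sqrt(c + c) = sqrt(2*c) = sqrt(2)*sqrt(c))
q(1)*(x(-3, -3) + r(P)) = (sqrt(2)*sqrt(1))*((-3 - 3) - 1996/625) = (sqrt(2)*1)*(-6 - 1996/625) = sqrt(2)*(-5746/625) = -5746*sqrt(2)/625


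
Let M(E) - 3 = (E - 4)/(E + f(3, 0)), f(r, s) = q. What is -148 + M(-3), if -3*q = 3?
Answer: -573/4 ≈ -143.25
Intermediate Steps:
q = -1 (q = -⅓*3 = -1)
f(r, s) = -1
M(E) = 3 + (-4 + E)/(-1 + E) (M(E) = 3 + (E - 4)/(E - 1) = 3 + (-4 + E)/(-1 + E))
-148 + M(-3) = -148 + (-7 + 4*(-3))/(-1 - 3) = -148 + (-7 - 12)/(-4) = -148 - ¼*(-19) = -148 + 19/4 = -573/4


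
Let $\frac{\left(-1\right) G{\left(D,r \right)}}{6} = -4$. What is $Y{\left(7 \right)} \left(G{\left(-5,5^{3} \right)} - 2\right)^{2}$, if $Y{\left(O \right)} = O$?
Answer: $3388$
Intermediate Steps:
$G{\left(D,r \right)} = 24$ ($G{\left(D,r \right)} = \left(-6\right) \left(-4\right) = 24$)
$Y{\left(7 \right)} \left(G{\left(-5,5^{3} \right)} - 2\right)^{2} = 7 \left(24 - 2\right)^{2} = 7 \cdot 22^{2} = 7 \cdot 484 = 3388$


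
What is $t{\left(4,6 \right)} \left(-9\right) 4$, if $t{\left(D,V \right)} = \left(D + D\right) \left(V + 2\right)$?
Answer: $-2304$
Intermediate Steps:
$t{\left(D,V \right)} = 2 D \left(2 + V\right)$
$t{\left(4,6 \right)} \left(-9\right) 4 = 2 \cdot 4 \left(2 + 6\right) \left(-9\right) 4 = 2 \cdot 4 \cdot 8 \left(-9\right) 4 = 64 \left(-9\right) 4 = \left(-576\right) 4 = -2304$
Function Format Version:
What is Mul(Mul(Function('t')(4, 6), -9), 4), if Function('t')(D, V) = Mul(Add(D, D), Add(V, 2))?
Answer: -2304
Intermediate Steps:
Function('t')(D, V) = Mul(2, D, Add(2, V)) (Function('t')(D, V) = Mul(Mul(2, D), Add(2, V)) = Mul(2, D, Add(2, V)))
Mul(Mul(Function('t')(4, 6), -9), 4) = Mul(Mul(Mul(2, 4, Add(2, 6)), -9), 4) = Mul(Mul(Mul(2, 4, 8), -9), 4) = Mul(Mul(64, -9), 4) = Mul(-576, 4) = -2304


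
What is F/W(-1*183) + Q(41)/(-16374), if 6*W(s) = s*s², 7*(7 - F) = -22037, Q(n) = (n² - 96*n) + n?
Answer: 572897991/4336018043 ≈ 0.13213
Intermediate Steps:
Q(n) = n² - 95*n
F = 22086/7 (F = 7 - ⅐*(-22037) = 7 + 22037/7 = 22086/7 ≈ 3155.1)
W(s) = s³/6 (W(s) = (s*s²)/6 = s³/6)
F/W(-1*183) + Q(41)/(-16374) = 22086/(7*(((-1*183)³/6))) + (41*(-95 + 41))/(-16374) = 22086/(7*(((⅙)*(-183)³))) + (41*(-54))*(-1/16374) = 22086/(7*(((⅙)*(-6128487)))) - 2214*(-1/16374) = 22086/(7*(-2042829/2)) + 369/2729 = (22086/7)*(-2/2042829) + 369/2729 = -4908/1588867 + 369/2729 = 572897991/4336018043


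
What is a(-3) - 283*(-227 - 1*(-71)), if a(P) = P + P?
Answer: 44142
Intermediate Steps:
a(P) = 2*P
a(-3) - 283*(-227 - 1*(-71)) = 2*(-3) - 283*(-227 - 1*(-71)) = -6 - 283*(-227 + 71) = -6 - 283*(-156) = -6 + 44148 = 44142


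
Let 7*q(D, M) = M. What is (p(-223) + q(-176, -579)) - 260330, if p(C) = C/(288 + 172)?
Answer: -838530501/3220 ≈ -2.6041e+5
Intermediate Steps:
q(D, M) = M/7
p(C) = C/460
(p(-223) + q(-176, -579)) - 260330 = ((1/460)*(-223) + (⅐)*(-579)) - 260330 = (-223/460 - 579/7) - 260330 = -267901/3220 - 260330 = -838530501/3220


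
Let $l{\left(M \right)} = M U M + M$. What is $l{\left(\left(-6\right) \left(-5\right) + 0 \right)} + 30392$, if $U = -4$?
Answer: $26822$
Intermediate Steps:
$l{\left(M \right)} = M - 4 M^{2}$ ($l{\left(M \right)} = M \left(-4\right) M + M = - 4 M M + M = - 4 M^{2} + M = M - 4 M^{2}$)
$l{\left(\left(-6\right) \left(-5\right) + 0 \right)} + 30392 = \left(\left(-6\right) \left(-5\right) + 0\right) \left(1 - 4 \left(\left(-6\right) \left(-5\right) + 0\right)\right) + 30392 = \left(30 + 0\right) \left(1 - 4 \left(30 + 0\right)\right) + 30392 = 30 \left(1 - 120\right) + 30392 = 30 \left(-119\right) + 30392 = -3570 + 30392 = 26822$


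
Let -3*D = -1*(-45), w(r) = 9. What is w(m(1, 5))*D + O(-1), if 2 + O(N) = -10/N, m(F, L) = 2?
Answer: -127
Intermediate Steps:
O(N) = -2 - 10/N
D = -15 (D = -(-1)*(-45)/3 = -⅓*45 = -15)
w(m(1, 5))*D + O(-1) = 9*(-15) + (-2 - 10/(-1)) = -135 + (-2 - 10*(-1)) = -135 + (-2 + 10) = -135 + 8 = -127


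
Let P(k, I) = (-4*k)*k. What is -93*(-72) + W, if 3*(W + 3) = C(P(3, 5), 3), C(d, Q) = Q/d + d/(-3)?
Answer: 241091/36 ≈ 6697.0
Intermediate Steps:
P(k, I) = -4*k**2
C(d, Q) = -d/3 + Q/d (C(d, Q) = Q/d + d*(-1/3) = Q/d - d/3 = -d/3 + Q/d)
W = 35/36 (W = -3 + (-(-4)*3**2/3 + 3/((-4*3**2)))/3 = -3 + (-(-4)*9/3 + 3/((-4*9)))/3 = -3 + (-1/3*(-36) + 3/(-36))/3 = -3 + (12 + 3*(-1/36))/3 = -3 + (12 - 1/12)/3 = -3 + (1/3)*(143/12) = -3 + 143/36 = 35/36 ≈ 0.97222)
-93*(-72) + W = -93*(-72) + 35/36 = 6696 + 35/36 = 241091/36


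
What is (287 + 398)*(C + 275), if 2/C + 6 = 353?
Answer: 65367495/347 ≈ 1.8838e+5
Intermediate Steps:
C = 2/347 (C = 2/(-6 + 353) = 2/347 ≈ 0.0057637)
(287 + 398)*(C + 275) = (287 + 398)*(2/347 + 275) = 685*(95427/347) = 65367495/347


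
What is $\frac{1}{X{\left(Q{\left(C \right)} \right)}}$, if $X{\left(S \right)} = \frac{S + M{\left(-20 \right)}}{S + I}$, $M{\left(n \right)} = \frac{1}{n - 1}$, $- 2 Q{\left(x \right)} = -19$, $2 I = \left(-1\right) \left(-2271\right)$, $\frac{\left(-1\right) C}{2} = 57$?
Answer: $\frac{48090}{397} \approx 121.13$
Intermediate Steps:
$C = -114$ ($C = \left(-2\right) 57 = -114$)
$I = \frac{2271}{2}$ ($I = \frac{\left(-1\right) \left(-2271\right)}{2} = \frac{1}{2} \cdot 2271 = \frac{2271}{2} \approx 1135.5$)
$Q{\left(x \right)} = \frac{19}{2}$ ($Q{\left(x \right)} = \left(- \frac{1}{2}\right) \left(-19\right) = \frac{19}{2}$)
$M{\left(n \right)} = \frac{1}{-1 + n}$
$X{\left(S \right)} = \frac{- \frac{1}{21} + S}{\frac{2271}{2} + S}$ ($X{\left(S \right)} = \frac{S + \frac{1}{-1 - 20}}{S + \frac{2271}{2}} = \frac{S + \frac{1}{-21}}{\frac{2271}{2} + S} = \frac{S - \frac{1}{21}}{\frac{2271}{2} + S} = \frac{- \frac{1}{21} + S}{\frac{2271}{2} + S}$)
$\frac{1}{X{\left(Q{\left(C \right)} \right)}} = \frac{1}{\frac{2}{21} \frac{1}{2271 + 2 \cdot \frac{19}{2}} \left(-1 + 21 \cdot \frac{19}{2}\right)} = \frac{1}{\frac{2}{21} \frac{1}{2271 + 19} \left(-1 + \frac{399}{2}\right)} = \frac{1}{\frac{2}{21} \cdot \frac{1}{2290} \cdot \frac{397}{2}} = \frac{1}{\frac{397}{48090}} = \frac{48090}{397}$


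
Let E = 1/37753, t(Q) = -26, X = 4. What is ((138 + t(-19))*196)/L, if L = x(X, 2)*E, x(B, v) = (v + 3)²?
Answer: 828753856/25 ≈ 3.3150e+7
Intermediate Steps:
x(B, v) = (3 + v)²
E = 1/37753 ≈ 2.6488e-5
L = 25/37753 (L = (3 + 2)²*(1/37753) = 5²*(1/37753) = 25*(1/37753) = 25/37753 ≈ 0.00066220)
((138 + t(-19))*196)/L = ((138 - 26)*196)/(25/37753) = (112*196)*(37753/25) = 21952*(37753/25) = 828753856/25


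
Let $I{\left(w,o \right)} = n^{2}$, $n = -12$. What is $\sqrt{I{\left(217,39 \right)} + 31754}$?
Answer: $\sqrt{31898} \approx 178.6$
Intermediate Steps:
$I{\left(w,o \right)} = 144$ ($I{\left(w,o \right)} = \left(-12\right)^{2} = 144$)
$\sqrt{I{\left(217,39 \right)} + 31754} = \sqrt{144 + 31754} = \sqrt{31898}$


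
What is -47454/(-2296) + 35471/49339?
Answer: 1211387161/56641172 ≈ 21.387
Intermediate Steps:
-47454/(-2296) + 35471/49339 = -47454*(-1/2296) + 35471*(1/49339) = 23727/1148 + 35471/49339 = 1211387161/56641172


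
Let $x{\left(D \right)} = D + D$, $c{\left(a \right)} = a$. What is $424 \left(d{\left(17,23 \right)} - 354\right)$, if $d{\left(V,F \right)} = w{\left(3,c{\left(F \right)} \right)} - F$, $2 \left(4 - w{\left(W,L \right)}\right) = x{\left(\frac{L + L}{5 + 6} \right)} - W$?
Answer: $- \frac{1752180}{11} \approx -1.5929 \cdot 10^{5}$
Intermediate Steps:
$x{\left(D \right)} = 2 D$
$w{\left(W,L \right)} = 4 + \frac{W}{2} - \frac{2 L}{11}$ ($w{\left(W,L \right)} = 4 - \frac{2 \frac{L + L}{5 + 6} - W}{2} = 4 - \frac{2 \frac{2 L}{11} - W}{2} = 4 - \frac{\frac{4 L}{11} - W}{2} = 4 - \frac{- W + \frac{4 L}{11}}{2} = 4 - \left(- \frac{W}{2} + \frac{2 L}{11}\right) = 4 + \frac{W}{2} - \frac{2 L}{11}$)
$d{\left(V,F \right)} = \frac{11}{2} - \frac{13 F}{11}$ ($d{\left(V,F \right)} = \left(4 + \frac{1}{2} \cdot 3 - \frac{2 F}{11}\right) - F = \left(4 + \frac{3}{2} - \frac{2 F}{11}\right) - F = \left(\frac{11}{2} - \frac{2 F}{11}\right) - F = \frac{11}{2} - \frac{13 F}{11}$)
$424 \left(d{\left(17,23 \right)} - 354\right) = 424 \left(\left(\frac{11}{2} - \frac{299}{11}\right) - 354\right) = 424 \left(- \frac{477}{22} - 354\right) = 424 \left(- \frac{8265}{22}\right) = - \frac{1752180}{11}$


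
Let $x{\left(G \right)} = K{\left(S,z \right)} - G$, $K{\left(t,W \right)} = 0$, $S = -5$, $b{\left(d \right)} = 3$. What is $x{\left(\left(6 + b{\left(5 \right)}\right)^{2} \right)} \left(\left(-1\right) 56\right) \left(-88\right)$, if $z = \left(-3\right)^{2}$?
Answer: $-399168$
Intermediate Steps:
$z = 9$
$x{\left(G \right)} = - G$ ($x{\left(G \right)} = 0 - G = - G$)
$x{\left(\left(6 + b{\left(5 \right)}\right)^{2} \right)} \left(\left(-1\right) 56\right) \left(-88\right) = - \left(6 + 3\right)^{2} \left(\left(-1\right) 56\right) \left(-88\right) = - 9^{2} \left(-56\right) \left(-88\right) = \left(-1\right) 81 \left(-56\right) \left(-88\right) = \left(-81\right) \left(-56\right) \left(-88\right) = 4536 \left(-88\right) = -399168$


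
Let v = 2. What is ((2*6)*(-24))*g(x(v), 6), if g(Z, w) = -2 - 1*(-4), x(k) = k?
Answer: -576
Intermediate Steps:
g(Z, w) = 2 (g(Z, w) = -2 + 4 = 2)
((2*6)*(-24))*g(x(v), 6) = ((2*6)*(-24))*2 = (12*(-24))*2 = -288*2 = -576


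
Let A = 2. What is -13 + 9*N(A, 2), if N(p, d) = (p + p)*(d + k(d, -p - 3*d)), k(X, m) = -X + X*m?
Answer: -589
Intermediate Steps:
N(p, d) = 2*p*(d + d*(-1 - p - 3*d)) (N(p, d) = (p + p)*(d + d*(-1 + (-p - 3*d))) = (2*p)*(d + d*(-1 - p - 3*d)) = 2*p*(d + d*(-1 - p - 3*d)))
-13 + 9*N(A, 2) = -13 + 9*(-2*2*2*(2 + 3*2)) = -13 + 9*(-2*2*2*(2 + 6)) = -13 + 9*(-2*2*2*8) = -13 + 9*(-64) = -13 - 576 = -589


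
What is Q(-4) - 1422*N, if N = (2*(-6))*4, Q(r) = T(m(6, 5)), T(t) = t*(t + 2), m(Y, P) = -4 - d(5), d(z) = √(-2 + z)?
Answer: 68267 + 6*√3 ≈ 68277.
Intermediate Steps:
m(Y, P) = -4 - √3 (m(Y, P) = -4 - √(-2 + 5) = -4 - √3)
T(t) = t*(2 + t)
Q(r) = (-4 - √3)*(-2 - √3) (Q(r) = (-4 - √3)*(2 + (-4 - √3)) = (-4 - √3)*(-2 - √3))
N = -48 (N = -12*4 = -48)
Q(-4) - 1422*N = (11 + 6*√3) - 1422*(-48) = (11 + 6*√3) + 68256 = 68267 + 6*√3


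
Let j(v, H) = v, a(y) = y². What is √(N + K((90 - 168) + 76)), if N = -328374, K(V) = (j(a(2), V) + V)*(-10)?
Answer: 11*I*√2714 ≈ 573.06*I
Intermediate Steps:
K(V) = -40 - 10*V (K(V) = (2² + V)*(-10) = (4 + V)*(-10) = -40 - 10*V)
√(N + K((90 - 168) + 76)) = √(-328374 + (-40 - 10*((90 - 168) + 76))) = √(-328374 + (-40 - 10*(-78 + 76))) = √(-328374 + (-40 - 10*(-2))) = √(-328374 + (-40 + 20)) = √(-328374 - 20) = √(-328394) = 11*I*√2714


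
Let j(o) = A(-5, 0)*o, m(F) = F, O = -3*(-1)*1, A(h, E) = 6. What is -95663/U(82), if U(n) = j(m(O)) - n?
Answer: 95663/64 ≈ 1494.7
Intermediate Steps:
O = 3 (O = 3*1 = 3)
j(o) = 6*o
U(n) = 18 - n (U(n) = 6*3 - n = 18 - n)
-95663/U(82) = -95663/(18 - 1*82) = -95663/(18 - 82) = -95663/(-64) = -95663*(-1/64) = 95663/64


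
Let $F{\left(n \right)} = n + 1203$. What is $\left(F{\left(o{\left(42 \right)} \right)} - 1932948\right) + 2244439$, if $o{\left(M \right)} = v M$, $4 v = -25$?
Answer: $\frac{624863}{2} \approx 3.1243 \cdot 10^{5}$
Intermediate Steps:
$v = - \frac{25}{4}$ ($v = \frac{1}{4} \left(-25\right) = - \frac{25}{4} \approx -6.25$)
$o{\left(M \right)} = - \frac{25 M}{4}$
$F{\left(n \right)} = 1203 + n$
$\left(F{\left(o{\left(42 \right)} \right)} - 1932948\right) + 2244439 = \left(\left(1203 - \frac{525}{2}\right) - 1932948\right) + 2244439 = \left(\frac{1881}{2} - 1932948\right) + 2244439 = - \frac{3864015}{2} + 2244439 = \frac{624863}{2}$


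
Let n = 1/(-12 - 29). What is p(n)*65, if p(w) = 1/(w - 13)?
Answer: -2665/534 ≈ -4.9906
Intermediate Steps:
n = -1/41 (n = 1/(-41) = -1/41 ≈ -0.024390)
p(w) = 1/(-13 + w)
p(n)*65 = 65/(-13 - 1/41) = 65/(-534/41) = -41/534*65 = -2665/534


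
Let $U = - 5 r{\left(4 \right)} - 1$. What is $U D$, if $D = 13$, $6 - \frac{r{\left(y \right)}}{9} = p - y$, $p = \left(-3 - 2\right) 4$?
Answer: $-17563$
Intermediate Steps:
$p = -20$ ($p = \left(-5\right) 4 = -20$)
$r{\left(y \right)} = 234 + 9 y$ ($r{\left(y \right)} = 54 - 9 \left(-20 - y\right) = 54 + \left(180 + 9 y\right) = 234 + 9 y$)
$U = -1351$ ($U = - 5 \left(234 + 9 \cdot 4\right) - 1 = - 5 \left(234 + 36\right) - 1 = \left(-5\right) 270 - 1 = -1350 - 1 = -1351$)
$U D = \left(-1351\right) 13 = -17563$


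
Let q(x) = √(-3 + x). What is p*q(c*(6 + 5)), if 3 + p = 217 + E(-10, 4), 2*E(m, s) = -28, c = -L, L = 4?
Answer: 200*I*√47 ≈ 1371.1*I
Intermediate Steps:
c = -4 (c = -1*4 = -4)
E(m, s) = -14 (E(m, s) = (½)*(-28) = -14)
p = 200 (p = -3 + (217 - 14) = -3 + 203 = 200)
p*q(c*(6 + 5)) = 200*√(-3 - 4*(6 + 5)) = 200*√(-3 - 4*11) = 200*√(-3 - 44) = 200*√(-47) = 200*(I*√47) = 200*I*√47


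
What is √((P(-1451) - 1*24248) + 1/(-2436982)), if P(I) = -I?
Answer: I*√73222648067290/56674 ≈ 150.99*I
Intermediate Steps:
√((P(-1451) - 1*24248) + 1/(-2436982)) = √((-1*(-1451) - 1*24248) + 1/(-2436982)) = √((1451 - 24248) - 1/2436982) = √(-22797 - 1/2436982) = √(-55555878655/2436982) = I*√73222648067290/56674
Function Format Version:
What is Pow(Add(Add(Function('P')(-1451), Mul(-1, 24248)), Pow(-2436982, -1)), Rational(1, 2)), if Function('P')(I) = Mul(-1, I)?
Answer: Mul(Rational(1, 56674), I, Pow(73222648067290, Rational(1, 2))) ≈ Mul(150.99, I)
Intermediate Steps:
Pow(Add(Add(Function('P')(-1451), Mul(-1, 24248)), Pow(-2436982, -1)), Rational(1, 2)) = Pow(Add(Add(Mul(-1, -1451), Mul(-1, 24248)), Pow(-2436982, -1)), Rational(1, 2)) = Pow(Add(Add(1451, -24248), Rational(-1, 2436982)), Rational(1, 2)) = Pow(Add(-22797, Rational(-1, 2436982)), Rational(1, 2)) = Pow(Rational(-55555878655, 2436982), Rational(1, 2)) = Mul(Rational(1, 56674), I, Pow(73222648067290, Rational(1, 2)))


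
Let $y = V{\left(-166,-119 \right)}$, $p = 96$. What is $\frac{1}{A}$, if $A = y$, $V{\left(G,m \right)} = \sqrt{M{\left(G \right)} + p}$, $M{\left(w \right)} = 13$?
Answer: $\frac{\sqrt{109}}{109} \approx 0.095783$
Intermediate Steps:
$V{\left(G,m \right)} = \sqrt{109}$ ($V{\left(G,m \right)} = \sqrt{13 + 96} = \sqrt{109}$)
$y = \sqrt{109} \approx 10.44$
$A = \sqrt{109} \approx 10.44$
$\frac{1}{A} = \frac{1}{\sqrt{109}} = \frac{\sqrt{109}}{109}$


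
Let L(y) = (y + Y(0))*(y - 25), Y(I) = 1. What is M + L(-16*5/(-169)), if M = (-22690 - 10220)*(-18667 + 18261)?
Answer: 381615626955/28561 ≈ 1.3361e+7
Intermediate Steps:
M = 13361460 (M = -32910*(-406) = 13361460)
L(y) = (1 + y)*(-25 + y) (L(y) = (y + 1)*(y - 25) = (1 + y)*(-25 + y))
M + L(-16*5/(-169)) = 13361460 + (-25 + (-16*5/(-169))² - 24*(-16*5)/(-169)) = 13361460 + (-25 + (-80*(-1/169))² - (-1920)*(-1)/169) = 13361460 + (-25 + (80/169)² - 24*80/169) = 13361460 + (-25 + 6400/28561 - 1920/169) = 13361460 - 1032105/28561 = 381615626955/28561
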